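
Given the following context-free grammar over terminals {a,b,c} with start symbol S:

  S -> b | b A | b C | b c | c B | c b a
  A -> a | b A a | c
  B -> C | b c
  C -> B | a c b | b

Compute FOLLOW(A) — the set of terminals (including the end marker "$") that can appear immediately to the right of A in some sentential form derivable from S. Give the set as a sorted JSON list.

FIRST sets, iterate to fixpoint:
pass 1:
  A via A→a: +{a}
  A via A→b A a: +{b}
  A via A→c: +{c}
  B via B→b c: +{b}
  C via C→B: +{b}
  C via C→a c b: +{a}
  S via S→b: +{b}
  S via S→c B: +{c}
  S: {b,c}  A: {a,b,c}  B: {b}  C: {a,b}
pass 2:
  B via B→C: +{a}
  S: {b,c}  A: {a,b,c}  B: {a,b}  C: {a,b}
pass 3: done
  S: {b,c}  A: {a,b,c}  B: {a,b}  C: {a,b}

FOLLOW iteration:
seed FOLLOW(S) with $
round 1:
  A→b A a: FOLLOW(A) ⊇ FIRST(a) = {a}; new: +{a}
  S→b A: FOLLOW(A) ⊇ FOLLOW(S) ⊇ {$}; new: +{$}
  S→b C: FOLLOW(C) ⊇ FOLLOW(S) ⊇ {$}; new: +{$}
  S→c B: FOLLOW(B) ⊇ FOLLOW(S) ⊇ {$}; new: +{$}
  FOLLOW[S]={$}  FOLLOW[A]={$,a}  FOLLOW[B]={$}  FOLLOW[C]={$}
round 2: (no change)
  FOLLOW[S]={$}  FOLLOW[A]={$,a}  FOLLOW[B]={$}  FOLLOW[C]={$}

FOLLOW(A) = ["$", "a"]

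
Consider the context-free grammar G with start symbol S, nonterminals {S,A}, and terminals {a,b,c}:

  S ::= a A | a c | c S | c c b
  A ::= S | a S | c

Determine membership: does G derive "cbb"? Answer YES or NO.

Convert to CNF:
  S -> T0 A | T0 T1 | T1 S | T1 X4
  A -> T0 A | T0 S | T0 T1 | T1 S | T1 X3 | c
  T0 -> a
  T1 -> c
  T2 -> b
  X3 -> T1 T2
  X4 -> T1 T2

CYK table (by increasing span):
  [0..0]={A,T1}  "c"  orig:{A}
  [1..1]={T2}  "b"  orig:{}
  [2..2]={T2}  "b"  orig:{}
  [0..1]={X3,X4}  "cb"  orig:{}
  [1..2]=∅  "bb"
  [0..2]=∅  "cbb"

S ∉ T[0,2] ⇒ NO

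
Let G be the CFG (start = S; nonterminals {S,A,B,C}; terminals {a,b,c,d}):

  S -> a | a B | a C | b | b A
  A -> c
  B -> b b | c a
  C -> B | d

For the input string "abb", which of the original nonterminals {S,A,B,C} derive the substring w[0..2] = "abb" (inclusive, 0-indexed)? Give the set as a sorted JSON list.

Convert to CNF:
  S -> T0 A | T2 B | T2 C | a | b
  A -> c
  B -> T0 T0 | T1 T2
  C -> T0 T0 | T1 T2 | d
  T0 -> b
  T1 -> c
  T2 -> a

Fill CYK table bottom-up — only the sub-triangle for w[0..2]:
  cell(0,0) a: {S,T2}  orig:{S}
  cell(1,1) b: {S,T0}  orig:{S}
  cell(2,2) b: {S,T0}  orig:{S}
  cell(0,1) ab: ∅
  cell(1,2) bb: {B,C}
  cell(0,2) abb: {S}

Original NTs in T[0,2] deriving "abb": ["S"]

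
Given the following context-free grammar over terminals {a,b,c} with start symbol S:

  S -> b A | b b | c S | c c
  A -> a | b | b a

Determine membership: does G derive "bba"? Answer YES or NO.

Convert to CNF:
  S -> T0 A | T0 T0 | T2 S | T2 T2
  A -> T0 T1 | a | b
  T0 -> b
  T1 -> a
  T2 -> c

CYK fill:
  cell(0,0) b: {A,T0}  orig:{A}
  cell(1,1) b: {A,T0}  orig:{A}
  cell(2,2) a: {A,T1}  orig:{A}
  cell(0,1) bb: {S}
  cell(1,2) ba: {A,S}
  cell(0,2) bba: {S}

S ∈ T[0,2] ⇒ YES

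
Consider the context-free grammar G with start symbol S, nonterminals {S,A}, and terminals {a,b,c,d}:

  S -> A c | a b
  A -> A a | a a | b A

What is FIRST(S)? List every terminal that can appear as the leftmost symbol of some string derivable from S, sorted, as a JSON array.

FIRST sets, iterate to fixpoint:
iter 1:
  A via A→a a: +{a}
  A via A→b A: +{b}
  S via S→A c: +{a,b}
  FIRST[S]={a,b}  FIRST[A]={a,b}
iter 2: — fixpoint
  FIRST[S]={a,b}  FIRST[A]={a,b}

FIRST(S) = ["a", "b"]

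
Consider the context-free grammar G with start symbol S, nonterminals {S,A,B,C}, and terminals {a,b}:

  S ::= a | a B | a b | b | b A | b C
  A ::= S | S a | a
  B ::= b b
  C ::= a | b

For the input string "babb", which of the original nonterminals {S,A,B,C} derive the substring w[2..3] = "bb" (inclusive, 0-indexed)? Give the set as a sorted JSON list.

Convert to CNF:
  S -> T0 B | T0 T1 | T1 A | T1 C | a | b
  A -> S T0 | T0 B | T0 T1 | T1 A | T1 C | a | b
  B -> T1 T1
  C -> a | b
  T0 -> a
  T1 -> b

CYK table (by increasing span), restricted to cells inside w[2..3]:
  cell(2,2) b: {A,C,S,T1}  orig:{A,C,S}
  cell(3,3) b: {A,C,S,T1}  orig:{A,C,S}
  cell(2,3) bb: {A,B,S}

Original NTs in T[2,3] deriving "bb": ["A", "B", "S"]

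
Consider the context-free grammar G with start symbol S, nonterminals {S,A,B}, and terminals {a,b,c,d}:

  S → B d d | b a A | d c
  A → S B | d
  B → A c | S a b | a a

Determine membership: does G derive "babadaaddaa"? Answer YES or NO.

Convert to CNF:
  S -> B X5 | T2 X6 | T3 T0
  A -> S B | d
  B -> A T0 | S X4 | T1 T1
  T0 -> c
  T1 -> a
  T2 -> b
  T3 -> d
  X4 -> T1 T2
  X5 -> T3 T3
  X6 -> T1 A

CYK fill:
  [0..0]={T2}  "b"  orig:{}
  [1..1]={T1}  "a"  orig:{}
  [2..2]={T2}  "b"  orig:{}
  [3..3]={T1}  "a"  orig:{}
  [4..4]={A,T3}  "d"  orig:{A}
  [5..5]={T1}  "a"  orig:{}
  [6..6]={T1}  "a"  orig:{}
  [7..7]={A,T3}  "d"  orig:{A}
  [8..8]={A,T3}  "d"  orig:{A}
  [9..9]={T1}  "a"  orig:{}
  [10..10]={T1}  "a"  orig:{}
  [0..1]=∅  "ba"
  [1..2]={X4}  "ab"  orig:{}
  [2..3]=∅  "ba"
  [3..4]={X6}  "ad"  orig:{}
  [4..5]=∅  "da"
  [5..6]={B}  "aa"
  [6..7]={X6}  "ad"  orig:{}
  [7..8]={X5}  "dd"  orig:{}
  [8..9]=∅  "da"
  [9..10]={B}  "aa"
  [0..2]=∅  "bab"
  [1..3]=∅  "aba"
  [2..4]={S}  "bad"
  [3..5]=∅  "ada"
  [4..6]=∅  "daa"
  [5..7]=∅  "aad"
  [6..8]=∅  "add"
  [7..9]=∅  "dda"
  [8..10]=∅  "daa"
  [0..3]=∅  "baba"
  [1..4]=∅  "abad"
  [2..5]=∅  "bada"
  [3..6]=∅  "adaa"
  [4..7]=∅  "daad"
  [5..8]={S}  "aadd"
  [6..9]=∅  "adda"
  [7..10]=∅  "ddaa"
  [0..4]=∅  "babad"
  [1..5]=∅  "abada"
  [2..6]={A}  "badaa"
  [3..7]=∅  "adaad"
  [4..8]=∅  "daadd"
  [5..9]=∅  "aadda"
  [6..10]=∅  "addaa"
  [0..5]=∅  "babada"
  [1..6]={X6}  "abadaa"  orig:{}
  [2..7]=∅  "badaad"
  [3..8]=∅  "adaadd"
  [4..9]=∅  "daadda"
  [5..10]={A}  "aaddaa"
  [0..6]={S}  "babadaa"
  [1..7]=∅  "abadaad"
  [2..8]=∅  "badaadd"
  [3..9]=∅  "adaadda"
  [4..10]=∅  "daaddaa"
  [0..7]=∅  "babadaad"
  [1..8]=∅  "abadaadd"
  [2..9]=∅  "badaadda"
  [3..10]=∅  "adaaddaa"
  [0..8]=∅  "babadaadd"
  [1..9]=∅  "abadaadda"
  [2..10]=∅  "badaaddaa"
  [0..9]=∅  "babadaadda"
  [1..10]=∅  "abadaaddaa"
  [0..10]=∅  "babadaaddaa"

S ∉ T[0,10] ⇒ NO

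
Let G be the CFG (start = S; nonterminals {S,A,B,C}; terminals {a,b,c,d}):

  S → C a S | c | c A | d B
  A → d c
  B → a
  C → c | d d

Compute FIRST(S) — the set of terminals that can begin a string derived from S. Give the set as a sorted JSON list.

Compute FIRST by fixpoint:
[1]
  A via A→d c: +{d}
  B via B→a: +{a}
  C via C→c: +{c}
  C via C→d d: +{d}
  S via S→C a S: +{c,d}
  FIRST(S)={c,d}  FIRST(A)={d}  FIRST(B)={a}  FIRST(C)={c,d}
[2] done
  FIRST(S)={c,d}  FIRST(A)={d}  FIRST(B)={a}  FIRST(C)={c,d}

FIRST(S) = ["c", "d"]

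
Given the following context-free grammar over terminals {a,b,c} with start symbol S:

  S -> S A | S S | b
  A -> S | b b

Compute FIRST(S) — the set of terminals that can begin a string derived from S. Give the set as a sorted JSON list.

FIRST sets, iterate to fixpoint:
iter 1:
  A via A→b b: +{b}
  S via S→b: +{b}
  S: {b}  A: {b}
iter 2: (no change)
  S: {b}  A: {b}

FIRST(S) = ["b"]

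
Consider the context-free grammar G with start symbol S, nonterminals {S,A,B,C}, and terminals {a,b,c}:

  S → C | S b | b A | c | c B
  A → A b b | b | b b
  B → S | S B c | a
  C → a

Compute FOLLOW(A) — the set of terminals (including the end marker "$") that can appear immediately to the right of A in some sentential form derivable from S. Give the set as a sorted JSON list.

Compute FIRST by fixpoint:
round 1:
  A via A→b: +{b}
  B via B→a: +{a}
  C via C→a: +{a}
  S via S→C: +{a}
  S via S→b A: +{b}
  S via S→c: +{c}
  FIRST(S)={a,b,c}  FIRST(A)={b}  FIRST(B)={a}  FIRST(C)={a}
round 2:
  B via B→S: +{b,c}
  FIRST(S)={a,b,c}  FIRST(A)={b}  FIRST(B)={a,b,c}  FIRST(C)={a}
round 3: (no change)
  FIRST(S)={a,b,c}  FIRST(A)={b}  FIRST(B)={a,b,c}  FIRST(C)={a}

Compute FOLLOW by fixpoint:
FOLLOW(S) := {$}
round 1:
  A→A b b: FOLLOW(A) ⊇ FIRST(b) = {b}; new: +{b}
  B→S B c: FOLLOW(S) ⊇ FIRST(B) = {a,b,c}; new: +{a,b,c}
  B→S B c: FOLLOW(B) ⊇ FIRST(c) = {c}; new: +{c}
  S→C: FOLLOW(C) ⊇ FOLLOW(S) ⊇ {$,a,b,c}; new: +{$,a,b,c}
  S→b A: FOLLOW(A) ⊇ FOLLOW(S) ⊇ {$,a,b,c}; new: +{$,a,c}
  S→c B: FOLLOW(B) ⊇ FOLLOW(S) ⊇ {$,a,b,c}; new: +{$,a,b}
  FOLLOW[S]={$,a,b,c}  FOLLOW[A]={$,a,b,c}  FOLLOW[B]={$,a,b,c}  FOLLOW[C]={$,a,b,c}
round 2: (no change)
  FOLLOW[S]={$,a,b,c}  FOLLOW[A]={$,a,b,c}  FOLLOW[B]={$,a,b,c}  FOLLOW[C]={$,a,b,c}

FOLLOW(A) = ["$", "a", "b", "c"]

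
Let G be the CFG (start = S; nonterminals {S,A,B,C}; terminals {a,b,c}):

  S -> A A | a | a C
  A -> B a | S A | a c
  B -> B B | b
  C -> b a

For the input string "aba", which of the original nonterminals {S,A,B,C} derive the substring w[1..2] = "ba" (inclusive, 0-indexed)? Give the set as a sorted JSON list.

CNF form of G:
  S -> A A | T0 C | a
  A -> B T0 | S A | T0 T1
  B -> B B | b
  C -> T2 T0
  T0 -> a
  T1 -> c
  T2 -> b

CYK table (by increasing span), restricted to cells inside w[1..2]:
  cell(1,1) b: {B,T2}  orig:{B}
  cell(2,2) a: {S,T0}  orig:{S}
  cell(1,2) ba: {A,C}

Original NTs in T[1,2] deriving "ba": ["A", "C"]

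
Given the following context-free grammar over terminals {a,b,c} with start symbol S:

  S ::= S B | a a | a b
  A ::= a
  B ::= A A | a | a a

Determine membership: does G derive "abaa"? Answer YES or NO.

CNF form of G:
  S -> S B | T0 T0 | T0 T1
  A -> a
  B -> A A | T0 T0 | a
  T0 -> a
  T1 -> b

CYK table (by increasing span):
  cell(0,0) a: {A,B,T0}  orig:{A,B}
  cell(1,1) b: {T1}  orig:{}
  cell(2,2) a: {A,B,T0}  orig:{A,B}
  cell(3,3) a: {A,B,T0}  orig:{A,B}
  cell(0,1) ab: {S}
  cell(1,2) ba: ∅
  cell(2,3) aa: {B,S}
  cell(0,2) aba: {S}
  cell(1,3) baa: ∅
  cell(0,3) abaa: {S}

S ∈ T[0,3] ⇒ YES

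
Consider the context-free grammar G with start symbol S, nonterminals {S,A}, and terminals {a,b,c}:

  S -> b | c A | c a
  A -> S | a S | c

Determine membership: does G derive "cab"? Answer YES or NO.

Convert to CNF:
  S -> T1 A | T1 T0 | b
  A -> T0 S | T1 A | T1 T0 | b | c
  T0 -> a
  T1 -> c

CYK fill:
  cell(0,0) c: {A,T1}  orig:{A}
  cell(1,1) a: {T0}  orig:{}
  cell(2,2) b: {A,S}
  cell(0,1) ca: {A,S}
  cell(1,2) ab: {A}
  cell(0,2) cab: {A,S}

S ∈ T[0,2] ⇒ YES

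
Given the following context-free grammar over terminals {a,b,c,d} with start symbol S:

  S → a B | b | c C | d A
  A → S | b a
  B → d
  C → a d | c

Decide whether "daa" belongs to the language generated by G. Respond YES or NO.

Convert to CNF:
  S -> T0 B | T2 C | T3 A | b
  A -> T0 B | T1 T0 | T2 C | T3 A | b
  B -> d
  C -> T0 T3 | c
  T0 -> a
  T1 -> b
  T2 -> c
  T3 -> d

Fill CYK table bottom-up:
  T[0,0] 'd' = {B,T3}  orig:{B}
  T[1,1] 'a' = {T0}  orig:{}
  T[2,2] 'a' = {T0}  orig:{}
  T[0,1] 'da' = ∅
  T[1,2] 'aa' = ∅
  T[0,2] 'daa' = ∅

S ∉ T[0,2] ⇒ NO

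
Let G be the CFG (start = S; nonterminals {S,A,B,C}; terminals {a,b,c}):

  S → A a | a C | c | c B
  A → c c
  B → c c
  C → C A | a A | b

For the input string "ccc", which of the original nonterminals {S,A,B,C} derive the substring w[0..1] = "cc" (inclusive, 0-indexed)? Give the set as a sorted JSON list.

CNF form of G:
  S -> A T1 | T0 B | T1 C | c
  A -> T0 T0
  B -> T0 T0
  C -> C A | T1 A | b
  T0 -> c
  T1 -> a

Fill CYK table bottom-up (cells [i..j] with 0 ≤ i ≤ j ≤ 1 only):
  [0..0]={S,T0}  "c"  orig:{S}
  [1..1]={S,T0}  "c"  orig:{S}
  [0..1]={A,B}  "cc"

Original NTs in T[0,1] deriving "cc": ["A", "B"]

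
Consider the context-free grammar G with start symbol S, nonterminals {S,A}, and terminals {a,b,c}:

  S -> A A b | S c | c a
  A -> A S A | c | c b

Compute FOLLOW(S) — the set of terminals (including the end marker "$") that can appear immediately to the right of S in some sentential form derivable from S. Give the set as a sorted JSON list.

Compute FIRST by fixpoint:
pass 1:
  A via A→c: +{c}
  S via S→A A b: +{c}
  S: {c}  A: {c}
pass 2: (no change)
  S: {c}  A: {c}

FOLLOW iteration:
seed FOLLOW(S) with $
iter 1:
  A→A S A: FOLLOW(A) ⊇ FIRST(S) = {c}; new: +{c}
  A→A S A: FOLLOW(S) ⊇ FIRST(A) = {c}; new: +{c}
  S→A A b: FOLLOW(A) ⊇ FIRST(b) = {b}; new: +{b}
  FOLLOW(S)={$,c}  FOLLOW(A)={b,c}
iter 2: — fixpoint
  FOLLOW(S)={$,c}  FOLLOW(A)={b,c}

FOLLOW(S) = ["$", "c"]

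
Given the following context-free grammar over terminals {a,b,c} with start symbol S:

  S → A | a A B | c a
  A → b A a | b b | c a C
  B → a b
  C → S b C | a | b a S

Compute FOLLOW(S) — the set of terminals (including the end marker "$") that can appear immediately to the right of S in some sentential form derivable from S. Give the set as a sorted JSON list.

Compute FIRST by fixpoint:
iter 1:
  A via A→b A a: +{b}
  A via A→c a C: +{c}
  B via B→a b: +{a}
  C via C→a: +{a}
  C via C→b a S: +{b}
  S via S→A: +{b,c}
  S via S→a A B: +{a}
  S: {a,b,c}  A: {b,c}  B: {a}  C: {a,b}
iter 2:
  C via C→S b C: +{c}
  S: {a,b,c}  A: {b,c}  B: {a}  C: {a,b,c}
iter 3: (no change)
  S: {a,b,c}  A: {b,c}  B: {a}  C: {a,b,c}

Compute FOLLOW by fixpoint:
seed FOLLOW(S) with $
iter 1:
  A→b A a: FOLLOW(A) ⊇ FIRST(a) = {a}; new: +{a}
  A→c a C: FOLLOW(C) ⊇ FOLLOW(A) ⊇ {a}; new: +{a}
  C→S b C: FOLLOW(S) ⊇ FIRST(b) = {b}; new: +{b}
  C→b a S: FOLLOW(S) ⊇ FOLLOW(C) ⊇ {a}; new: +{a}
  S→A: FOLLOW(A) ⊇ FOLLOW(S) ⊇ {$,a,b}; new: +{$,b}
  S→a A B: FOLLOW(B) ⊇ FOLLOW(S) ⊇ {$,a,b}; new: +{$,a,b}
  FOLLOW[S]={$,a,b}  FOLLOW[A]={$,a,b}  FOLLOW[B]={$,a,b}  FOLLOW[C]={a}
iter 2:
  A→c a C: FOLLOW(C) ⊇ FOLLOW(A) ⊇ {$,a,b}; new: +{$,b}
  FOLLOW[S]={$,a,b}  FOLLOW[A]={$,a,b}  FOLLOW[B]={$,a,b}  FOLLOW[C]={$,a,b}
iter 3: — fixpoint
  FOLLOW[S]={$,a,b}  FOLLOW[A]={$,a,b}  FOLLOW[B]={$,a,b}  FOLLOW[C]={$,a,b}

FOLLOW(S) = ["$", "a", "b"]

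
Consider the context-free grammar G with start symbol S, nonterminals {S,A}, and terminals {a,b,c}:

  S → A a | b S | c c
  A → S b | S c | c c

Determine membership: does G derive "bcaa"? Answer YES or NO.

CNF form of G:
  S -> A T2 | T0 S | T1 T1
  A -> S T0 | S T1 | T1 T1
  T0 -> b
  T1 -> c
  T2 -> a

CYK fill:
  [0..0]={T0}  "b"  orig:{}
  [1..1]={T1}  "c"  orig:{}
  [2..2]={T2}  "a"  orig:{}
  [3..3]={T2}  "a"  orig:{}
  [0..1]=∅  "bc"
  [1..2]=∅  "ca"
  [2..3]=∅  "aa"
  [0..2]=∅  "bca"
  [1..3]=∅  "caa"
  [0..3]=∅  "bcaa"

S ∉ T[0,3] ⇒ NO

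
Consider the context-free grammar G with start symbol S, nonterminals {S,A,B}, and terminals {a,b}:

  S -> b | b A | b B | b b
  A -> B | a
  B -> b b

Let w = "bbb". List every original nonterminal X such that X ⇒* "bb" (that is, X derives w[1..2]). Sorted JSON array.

Convert to CNF:
  S -> T0 A | T0 B | T0 T0 | b
  A -> T0 T0 | a
  B -> T0 T0
  T0 -> b

Fill CYK table bottom-up — only the sub-triangle for w[1..2]:
  cell(1,1) b: {S,T0}  orig:{S}
  cell(2,2) b: {S,T0}  orig:{S}
  cell(1,2) bb: {A,B,S}

Original NTs in T[1,2] deriving "bb": ["A", "B", "S"]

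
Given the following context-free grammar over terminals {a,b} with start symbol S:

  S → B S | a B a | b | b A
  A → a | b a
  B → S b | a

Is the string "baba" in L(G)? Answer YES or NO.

CNF form of G:
  S -> B S | T0 A | T1 X2 | b
  A -> T0 T1 | a
  B -> S T0 | a
  T0 -> b
  T1 -> a
  X2 -> B T1

Fill CYK table bottom-up:
  [0..0]={S,T0}  "b"  orig:{S}
  [1..1]={A,B,T1}  "a"  orig:{A,B}
  [2..2]={S,T0}  "b"  orig:{S}
  [3..3]={A,B,T1}  "a"  orig:{A,B}
  [0..1]={A,S}  "ba"
  [1..2]={S}  "ab"
  [2..3]={A,S}  "ba"
  [0..2]={B}  "bab"
  [1..3]={S}  "aba"
  [0..3]={X2}  "baba"  orig:{}

S ∉ T[0,3] ⇒ NO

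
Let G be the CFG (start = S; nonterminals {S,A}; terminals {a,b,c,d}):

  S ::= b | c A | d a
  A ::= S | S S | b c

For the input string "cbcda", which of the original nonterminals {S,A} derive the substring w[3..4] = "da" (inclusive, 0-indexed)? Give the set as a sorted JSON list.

Convert to CNF:
  S -> T1 A | T2 T3 | b
  A -> S S | T0 T1 | T1 A | T2 T3 | b
  T0 -> b
  T1 -> c
  T2 -> d
  T3 -> a

CYK table (by increasing span) — only the sub-triangle for w[3..4]:
  cell(3,3) d: {T2}  orig:{}
  cell(4,4) a: {T3}  orig:{}
  cell(3,4) da: {A,S}

Original NTs in T[3,4] deriving "da": ["A", "S"]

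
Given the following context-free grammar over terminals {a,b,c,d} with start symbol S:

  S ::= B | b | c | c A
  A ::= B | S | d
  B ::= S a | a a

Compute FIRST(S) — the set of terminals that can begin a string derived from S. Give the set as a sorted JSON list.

Compute FIRST by fixpoint:
pass 1:
  A via A→d: +{d}
  B via B→a a: +{a}
  S via S→B: +{a}
  S via S→b: +{b}
  S via S→c: +{c}
  FIRST[S]={a,b,c}  FIRST[A]={d}  FIRST[B]={a}
pass 2:
  A via A→B: +{a}
  A via A→S: +{b,c}
  B via B→S a: +{b,c}
  FIRST[S]={a,b,c}  FIRST[A]={a,b,c,d}  FIRST[B]={a,b,c}
pass 3: done
  FIRST[S]={a,b,c}  FIRST[A]={a,b,c,d}  FIRST[B]={a,b,c}

FIRST(S) = ["a", "b", "c"]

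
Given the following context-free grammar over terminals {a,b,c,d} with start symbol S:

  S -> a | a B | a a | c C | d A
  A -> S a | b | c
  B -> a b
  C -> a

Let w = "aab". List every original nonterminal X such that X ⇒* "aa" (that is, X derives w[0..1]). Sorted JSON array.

Convert to CNF:
  S -> T0 B | T0 T0 | T2 C | T3 A | a
  A -> S T0 | b | c
  B -> T0 T1
  C -> a
  T0 -> a
  T1 -> b
  T2 -> c
  T3 -> d

Fill CYK table bottom-up (cells [i..j] with 0 ≤ i ≤ j ≤ 1 only):
  [0..0]={C,S,T0}  "a"  orig:{C,S}
  [1..1]={C,S,T0}  "a"  orig:{C,S}
  [0..1]={A,S}  "aa"

Original NTs in T[0,1] deriving "aa": ["A", "S"]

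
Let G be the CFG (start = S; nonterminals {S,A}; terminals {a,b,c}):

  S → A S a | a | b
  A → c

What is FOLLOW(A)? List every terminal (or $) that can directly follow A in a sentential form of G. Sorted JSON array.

Compute FIRST by fixpoint:
round 1:
  A via A→c: +{c}
  S via S→A S a: +{c}
  S via S→a: +{a}
  S via S→b: +{b}
  FIRST(S)={a,b,c}  FIRST(A)={c}
round 2: — fixpoint
  FIRST(S)={a,b,c}  FIRST(A)={c}

Compute FOLLOW by fixpoint:
FOLLOW(S) := {$}
round 1:
  S→A S a: FOLLOW(A) ⊇ FIRST(S) = {a,b,c}; new: +{a,b,c}
  S→A S a: FOLLOW(S) ⊇ FIRST(a) = {a}; new: +{a}
  S: {$,a}  A: {a,b,c}
round 2: — fixpoint
  S: {$,a}  A: {a,b,c}

FOLLOW(A) = ["a", "b", "c"]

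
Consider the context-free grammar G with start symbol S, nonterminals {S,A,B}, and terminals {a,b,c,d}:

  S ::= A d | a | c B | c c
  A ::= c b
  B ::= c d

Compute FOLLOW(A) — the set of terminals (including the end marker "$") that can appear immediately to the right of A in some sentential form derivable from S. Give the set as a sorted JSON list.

FIRST sets, iterate to fixpoint:
pass 1:
  A via A→c b: +{c}
  B via B→c d: +{c}
  S via S→A d: +{c}
  S via S→a: +{a}
  FIRST(S)={a,c}  FIRST(A)={c}  FIRST(B)={c}
pass 2: (stable)
  FIRST(S)={a,c}  FIRST(A)={c}  FIRST(B)={c}

FOLLOW iteration:
initialize: $ ∈ FOLLOW(S)
round 1:
  S→A d: FOLLOW(A) ⊇ FIRST(d) = {d}; new: +{d}
  S→c B: FOLLOW(B) ⊇ FOLLOW(S) ⊇ {$}; new: +{$}
  FOLLOW(S)={$}  FOLLOW(A)={d}  FOLLOW(B)={$}
round 2: done
  FOLLOW(S)={$}  FOLLOW(A)={d}  FOLLOW(B)={$}

FOLLOW(A) = ["d"]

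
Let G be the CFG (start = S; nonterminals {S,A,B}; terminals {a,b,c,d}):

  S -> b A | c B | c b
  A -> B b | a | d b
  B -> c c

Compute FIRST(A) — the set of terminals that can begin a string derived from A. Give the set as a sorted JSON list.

Compute FIRST by fixpoint:
pass 1:
  A via A→a: +{a}
  A via A→d b: +{d}
  B via B→c c: +{c}
  S via S→b A: +{b}
  S via S→c B: +{c}
  FIRST[S]={b,c}  FIRST[A]={a,d}  FIRST[B]={c}
pass 2:
  A via A→B b: +{c}
  FIRST[S]={b,c}  FIRST[A]={a,c,d}  FIRST[B]={c}
pass 3: — fixpoint
  FIRST[S]={b,c}  FIRST[A]={a,c,d}  FIRST[B]={c}

FIRST(A) = ["a", "c", "d"]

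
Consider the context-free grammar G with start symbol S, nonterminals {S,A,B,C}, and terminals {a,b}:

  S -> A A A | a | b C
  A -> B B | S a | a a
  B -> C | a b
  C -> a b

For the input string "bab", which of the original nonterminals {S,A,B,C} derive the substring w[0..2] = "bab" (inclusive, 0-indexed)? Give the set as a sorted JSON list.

Convert to CNF:
  S -> A X2 | T1 C | a
  A -> B B | S T0 | T0 T0
  B -> T0 T1
  C -> T0 T1
  T0 -> a
  T1 -> b
  X2 -> A A

Fill CYK table bottom-up — only the sub-triangle for w[0..2]:
  T[0,0] 'b' = {T1}  orig:{}
  T[1,1] 'a' = {S,T0}  orig:{S}
  T[2,2] 'b' = {T1}  orig:{}
  T[0,1] 'ba' = ∅
  T[1,2] 'ab' = {B,C}
  T[0,2] 'bab' = {S}

Original NTs in T[0,2] deriving "bab": ["S"]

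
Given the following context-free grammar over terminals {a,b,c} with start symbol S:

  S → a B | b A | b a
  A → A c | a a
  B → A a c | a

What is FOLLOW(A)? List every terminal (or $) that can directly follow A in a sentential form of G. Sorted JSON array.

FIRST sets, iterate to fixpoint:
pass 1:
  A via A→a a: +{a}
  B via B→A a c: +{a}
  S via S→a B: +{a}
  S via S→b A: +{b}
  S: {a,b}  A: {a}  B: {a}
pass 2: (no change)
  S: {a,b}  A: {a}  B: {a}

Compute FOLLOW by fixpoint:
initialize: $ ∈ FOLLOW(S)
iter 1:
  A→A c: FOLLOW(A) ⊇ FIRST(c) = {c}; new: +{c}
  B→A a c: FOLLOW(A) ⊇ FIRST(a) = {a}; new: +{a}
  S→a B: FOLLOW(B) ⊇ FOLLOW(S) ⊇ {$}; new: +{$}
  S→b A: FOLLOW(A) ⊇ FOLLOW(S) ⊇ {$}; new: +{$}
  FOLLOW[S]={$}  FOLLOW[A]={$,a,c}  FOLLOW[B]={$}
iter 2: done
  FOLLOW[S]={$}  FOLLOW[A]={$,a,c}  FOLLOW[B]={$}

FOLLOW(A) = ["$", "a", "c"]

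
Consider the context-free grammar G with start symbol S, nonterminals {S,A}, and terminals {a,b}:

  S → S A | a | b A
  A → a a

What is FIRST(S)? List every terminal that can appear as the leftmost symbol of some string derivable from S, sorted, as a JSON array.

Compute FIRST by fixpoint:
iter 1:
  A via A→a a: +{a}
  S via S→a: +{a}
  S via S→b A: +{b}
  S: {a,b}  A: {a}
iter 2: done
  S: {a,b}  A: {a}

FIRST(S) = ["a", "b"]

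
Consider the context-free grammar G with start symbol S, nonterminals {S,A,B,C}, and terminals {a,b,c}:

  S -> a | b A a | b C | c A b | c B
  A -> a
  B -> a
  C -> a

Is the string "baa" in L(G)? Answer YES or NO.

CNF form of G:
  S -> T0 C | T0 X3 | T2 B | T2 X4 | a
  A -> a
  B -> a
  C -> a
  T0 -> b
  T1 -> a
  T2 -> c
  X3 -> A T1
  X4 -> A T0

CYK table (by increasing span):
  T[0,0] 'b' = {T0}  orig:{}
  T[1,1] 'a' = {A,B,C,S,T1}  orig:{A,B,C,S}
  T[2,2] 'a' = {A,B,C,S,T1}  orig:{A,B,C,S}
  T[0,1] 'ba' = {S}
  T[1,2] 'aa' = {X3}  orig:{}
  T[0,2] 'baa' = {S}

S ∈ T[0,2] ⇒ YES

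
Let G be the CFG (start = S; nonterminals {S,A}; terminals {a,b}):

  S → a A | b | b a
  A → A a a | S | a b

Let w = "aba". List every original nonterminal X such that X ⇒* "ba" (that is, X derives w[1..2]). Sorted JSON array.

CNF form of G:
  S -> T0 A | T1 T0 | b
  A -> A X2 | T0 A | T0 T1 | T1 T0 | b
  T0 -> a
  T1 -> b
  X2 -> T0 T0

CYK fill (cells [i..j] with 1 ≤ i ≤ j ≤ 2 only):
  T[1,1] 'b' = {A,S,T1}  orig:{A,S}
  T[2,2] 'a' = {T0}  orig:{}
  T[1,2] 'ba' = {A,S}

Original NTs in T[1,2] deriving "ba": ["A", "S"]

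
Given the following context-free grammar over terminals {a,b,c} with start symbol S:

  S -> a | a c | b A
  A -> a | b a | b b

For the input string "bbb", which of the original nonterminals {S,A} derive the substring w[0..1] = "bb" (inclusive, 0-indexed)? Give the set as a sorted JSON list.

Convert to CNF:
  S -> T0 A | T1 T2 | a
  A -> T0 T0 | T0 T1 | a
  T0 -> b
  T1 -> a
  T2 -> c

CYK table (by increasing span), restricted to cells inside w[0..1]:
  T[0,0] 'b' = {T0}  orig:{}
  T[1,1] 'b' = {T0}  orig:{}
  T[0,1] 'bb' = {A}

Original NTs in T[0,1] deriving "bb": ["A"]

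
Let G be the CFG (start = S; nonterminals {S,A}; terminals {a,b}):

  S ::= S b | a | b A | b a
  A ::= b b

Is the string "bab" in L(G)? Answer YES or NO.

Convert to CNF:
  S -> S T0 | T0 A | T0 T1 | a
  A -> T0 T0
  T0 -> b
  T1 -> a

CYK table (by increasing span):
  [0..0]={T0}  "b"  orig:{}
  [1..1]={S,T1}  "a"  orig:{S}
  [2..2]={T0}  "b"  orig:{}
  [0..1]={S}  "ba"
  [1..2]={S}  "ab"
  [0..2]={S}  "bab"

S ∈ T[0,2] ⇒ YES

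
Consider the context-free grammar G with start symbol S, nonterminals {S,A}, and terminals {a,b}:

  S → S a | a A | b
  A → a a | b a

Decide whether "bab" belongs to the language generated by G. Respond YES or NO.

Convert to CNF:
  S -> S T0 | T0 A | b
  A -> T0 T0 | T1 T0
  T0 -> a
  T1 -> b

CYK fill:
  T[0,0] 'b' = {S,T1}  orig:{S}
  T[1,1] 'a' = {T0}  orig:{}
  T[2,2] 'b' = {S,T1}  orig:{S}
  T[0,1] 'ba' = {A,S}
  T[1,2] 'ab' = ∅
  T[0,2] 'bab' = ∅

S ∉ T[0,2] ⇒ NO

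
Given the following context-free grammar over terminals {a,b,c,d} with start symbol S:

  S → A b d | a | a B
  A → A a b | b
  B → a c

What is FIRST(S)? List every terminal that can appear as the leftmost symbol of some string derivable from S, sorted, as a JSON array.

FIRST iteration:
round 1:
  A via A→b: +{b}
  B via B→a c: +{a}
  S via S→A b d: +{b}
  S via S→a: +{a}
  S: {a,b}  A: {b}  B: {a}
round 2: (no change)
  S: {a,b}  A: {b}  B: {a}

FIRST(S) = ["a", "b"]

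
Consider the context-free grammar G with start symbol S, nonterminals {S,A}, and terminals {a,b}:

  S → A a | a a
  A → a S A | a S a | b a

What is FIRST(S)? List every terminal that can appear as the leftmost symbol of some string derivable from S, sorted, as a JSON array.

FIRST sets, iterate to fixpoint:
[1]
  A via A→a S A: +{a}
  A via A→b a: +{b}
  S via S→A a: +{a,b}
  FIRST(S)={a,b}  FIRST(A)={a,b}
[2] — fixpoint
  FIRST(S)={a,b}  FIRST(A)={a,b}

FIRST(S) = ["a", "b"]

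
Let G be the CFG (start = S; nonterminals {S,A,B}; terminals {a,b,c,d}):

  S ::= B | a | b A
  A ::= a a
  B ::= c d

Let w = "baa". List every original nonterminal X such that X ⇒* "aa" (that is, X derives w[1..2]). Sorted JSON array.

Convert to CNF:
  S -> T1 T2 | T3 A | a
  A -> T0 T0
  B -> T1 T2
  T0 -> a
  T1 -> c
  T2 -> d
  T3 -> b

CYK fill (cells [i..j] with 1 ≤ i ≤ j ≤ 2 only):
  T[1,1] 'a' = {S,T0}  orig:{S}
  T[2,2] 'a' = {S,T0}  orig:{S}
  T[1,2] 'aa' = {A}

Original NTs in T[1,2] deriving "aa": ["A"]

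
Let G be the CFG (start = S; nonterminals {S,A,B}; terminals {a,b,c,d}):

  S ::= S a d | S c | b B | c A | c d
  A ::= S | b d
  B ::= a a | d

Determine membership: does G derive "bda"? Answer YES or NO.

Convert to CNF:
  S -> S T2 | S X5 | T2 A | T2 T1 | T3 B
  A -> S T2 | S X4 | T2 A | T2 T1 | T3 B | T3 T1
  B -> T0 T0 | d
  T0 -> a
  T1 -> d
  T2 -> c
  T3 -> b
  X4 -> T0 T1
  X5 -> T0 T1

CYK fill:
  T[0,0] 'b' = {T3}  orig:{}
  T[1,1] 'd' = {B,T1}  orig:{B}
  T[2,2] 'a' = {T0}  orig:{}
  T[0,1] 'bd' = {A,S}
  T[1,2] 'da' = ∅
  T[0,2] 'bda' = ∅

S ∉ T[0,2] ⇒ NO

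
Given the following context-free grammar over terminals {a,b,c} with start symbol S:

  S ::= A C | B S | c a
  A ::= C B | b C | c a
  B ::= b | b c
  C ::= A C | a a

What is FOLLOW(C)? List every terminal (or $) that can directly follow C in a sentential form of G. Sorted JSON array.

FIRST sets, iterate to fixpoint:
[1]
  A via A→b C: +{b}
  A via A→c a: +{c}
  B via B→b: +{b}
  C via C→A C: +{b,c}
  C via C→a a: +{a}
  S via S→A C: +{b,c}
  FIRST[S]={b,c}  FIRST[A]={b,c}  FIRST[B]={b}  FIRST[C]={a,b,c}
[2]
  A via A→C B: +{a}
  S via S→A C: +{a}
  FIRST[S]={a,b,c}  FIRST[A]={a,b,c}  FIRST[B]={b}  FIRST[C]={a,b,c}
[3] (no change)
  FIRST[S]={a,b,c}  FIRST[A]={a,b,c}  FIRST[B]={b}  FIRST[C]={a,b,c}

FOLLOW iteration:
initialize: $ ∈ FOLLOW(S)
pass 1:
  A→C B: FOLLOW(C) ⊇ FIRST(B) = {b}; new: +{b}
  C→A C: FOLLOW(A) ⊇ FIRST(C) = {a,b,c}; new: +{a,b,c}
  S→A C: FOLLOW(C) ⊇ FOLLOW(S) ⊇ {$}; new: +{$}
  S→B S: FOLLOW(B) ⊇ FIRST(S) = {a,b,c}; new: +{a,b,c}
  S: {$}  A: {a,b,c}  B: {a,b,c}  C: {$,b}
pass 2:
  A→b C: FOLLOW(C) ⊇ FOLLOW(A) ⊇ {a,b,c}; new: +{a,c}
  S: {$}  A: {a,b,c}  B: {a,b,c}  C: {$,a,b,c}
pass 3: done
  S: {$}  A: {a,b,c}  B: {a,b,c}  C: {$,a,b,c}

FOLLOW(C) = ["$", "a", "b", "c"]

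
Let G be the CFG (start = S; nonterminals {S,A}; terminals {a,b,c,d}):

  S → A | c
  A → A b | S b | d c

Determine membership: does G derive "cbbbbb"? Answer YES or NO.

Convert to CNF:
  S -> A T0 | S T0 | T1 T2 | c
  A -> A T0 | S T0 | T1 T2
  T0 -> b
  T1 -> d
  T2 -> c

CYK table (by increasing span):
  cell(0,0) c: {S,T2}  orig:{S}
  cell(1,1) b: {T0}  orig:{}
  cell(2,2) b: {T0}  orig:{}
  cell(3,3) b: {T0}  orig:{}
  cell(4,4) b: {T0}  orig:{}
  cell(5,5) b: {T0}  orig:{}
  cell(0,1) cb: {A,S}
  cell(1,2) bb: ∅
  cell(2,3) bb: ∅
  cell(3,4) bb: ∅
  cell(4,5) bb: ∅
  cell(0,2) cbb: {A,S}
  cell(1,3) bbb: ∅
  cell(2,4) bbb: ∅
  cell(3,5) bbb: ∅
  cell(0,3) cbbb: {A,S}
  cell(1,4) bbbb: ∅
  cell(2,5) bbbb: ∅
  cell(0,4) cbbbb: {A,S}
  cell(1,5) bbbbb: ∅
  cell(0,5) cbbbbb: {A,S}

S ∈ T[0,5] ⇒ YES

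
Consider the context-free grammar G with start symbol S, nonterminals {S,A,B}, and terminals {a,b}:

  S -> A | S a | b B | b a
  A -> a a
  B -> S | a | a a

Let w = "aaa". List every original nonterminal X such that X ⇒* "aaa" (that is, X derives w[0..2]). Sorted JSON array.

CNF form of G:
  S -> S T0 | T0 T0 | T1 B | T1 T0
  A -> T0 T0
  B -> S T0 | T0 T0 | T1 B | T1 T0 | a
  T0 -> a
  T1 -> b

CYK table (by increasing span) (cells [i..j] with 0 ≤ i ≤ j ≤ 2 only):
  T[0,0] 'a' = {B,T0}  orig:{B}
  T[1,1] 'a' = {B,T0}  orig:{B}
  T[2,2] 'a' = {B,T0}  orig:{B}
  T[0,1] 'aa' = {A,B,S}
  T[1,2] 'aa' = {A,B,S}
  T[0,2] 'aaa' = {B,S}

Original NTs in T[0,2] deriving "aaa": ["B", "S"]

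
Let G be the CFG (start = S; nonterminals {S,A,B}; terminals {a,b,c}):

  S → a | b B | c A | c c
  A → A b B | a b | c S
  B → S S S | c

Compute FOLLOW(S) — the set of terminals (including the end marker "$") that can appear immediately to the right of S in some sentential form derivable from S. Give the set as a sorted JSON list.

FIRST iteration:
round 1:
  A via A→a b: +{a}
  A via A→c S: +{c}
  B via B→c: +{c}
  S via S→a: +{a}
  S via S→b B: +{b}
  S via S→c A: +{c}
  FIRST(S)={a,b,c}  FIRST(A)={a,c}  FIRST(B)={c}
round 2:
  B via B→S S S: +{a,b}
  FIRST(S)={a,b,c}  FIRST(A)={a,c}  FIRST(B)={a,b,c}
round 3: — fixpoint
  FIRST(S)={a,b,c}  FIRST(A)={a,c}  FIRST(B)={a,b,c}

FOLLOW iteration:
seed FOLLOW(S) with $
[1]
  A→A b B: FOLLOW(A) ⊇ FIRST(b) = {b}; new: +{b}
  A→A b B: FOLLOW(B) ⊇ FOLLOW(A) ⊇ {b}; new: +{b}
  A→c S: FOLLOW(S) ⊇ FOLLOW(A) ⊇ {b}; new: +{b}
  B→S S S: FOLLOW(S) ⊇ FIRST(S) = {a,b,c}; new: +{a,c}
  S→b B: FOLLOW(B) ⊇ FOLLOW(S) ⊇ {$,a,b,c}; new: +{$,a,c}
  S→c A: FOLLOW(A) ⊇ FOLLOW(S) ⊇ {$,a,b,c}; new: +{$,a,c}
  S: {$,a,b,c}  A: {$,a,b,c}  B: {$,a,b,c}
[2] (stable)
  S: {$,a,b,c}  A: {$,a,b,c}  B: {$,a,b,c}

FOLLOW(S) = ["$", "a", "b", "c"]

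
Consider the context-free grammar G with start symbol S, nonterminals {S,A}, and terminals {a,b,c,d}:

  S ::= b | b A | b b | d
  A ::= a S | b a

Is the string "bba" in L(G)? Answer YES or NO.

CNF form of G:
  S -> T1 A | T1 T1 | b | d
  A -> T0 S | T1 T0
  T0 -> a
  T1 -> b

Fill CYK table bottom-up:
  cell(0,0) b: {S,T1}  orig:{S}
  cell(1,1) b: {S,T1}  orig:{S}
  cell(2,2) a: {T0}  orig:{}
  cell(0,1) bb: {S}
  cell(1,2) ba: {A}
  cell(0,2) bba: {S}

S ∈ T[0,2] ⇒ YES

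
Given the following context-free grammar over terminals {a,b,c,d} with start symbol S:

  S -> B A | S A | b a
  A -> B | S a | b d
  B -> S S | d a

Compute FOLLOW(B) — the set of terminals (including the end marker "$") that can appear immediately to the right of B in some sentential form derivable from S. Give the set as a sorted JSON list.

Compute FIRST by fixpoint:
[1]
  A via A→b d: +{b}
  B via B→d a: +{d}
  S via S→B A: +{d}
  S via S→b a: +{b}
  FIRST[S]={b,d}  FIRST[A]={b}  FIRST[B]={d}
[2]
  A via A→B: +{d}
  B via B→S S: +{b}
  FIRST[S]={b,d}  FIRST[A]={b,d}  FIRST[B]={b,d}
[3] (stable)
  FIRST[S]={b,d}  FIRST[A]={b,d}  FIRST[B]={b,d}

FOLLOW iteration:
seed FOLLOW(S) with $
pass 1:
  A→S a: FOLLOW(S) ⊇ FIRST(a) = {a}; new: +{a}
  B→S S: FOLLOW(S) ⊇ FIRST(S) = {b,d}; new: +{b,d}
  S→B A: FOLLOW(B) ⊇ FIRST(A) = {b,d}; new: +{b,d}
  S→B A: FOLLOW(A) ⊇ FOLLOW(S) ⊇ {$,a,b,d}; new: +{$,a,b,d}
  FOLLOW(S)={$,a,b,d}  FOLLOW(A)={$,a,b,d}  FOLLOW(B)={b,d}
pass 2:
  A→B: FOLLOW(B) ⊇ FOLLOW(A) ⊇ {$,a,b,d}; new: +{$,a}
  FOLLOW(S)={$,a,b,d}  FOLLOW(A)={$,a,b,d}  FOLLOW(B)={$,a,b,d}
pass 3: done
  FOLLOW(S)={$,a,b,d}  FOLLOW(A)={$,a,b,d}  FOLLOW(B)={$,a,b,d}

FOLLOW(B) = ["$", "a", "b", "d"]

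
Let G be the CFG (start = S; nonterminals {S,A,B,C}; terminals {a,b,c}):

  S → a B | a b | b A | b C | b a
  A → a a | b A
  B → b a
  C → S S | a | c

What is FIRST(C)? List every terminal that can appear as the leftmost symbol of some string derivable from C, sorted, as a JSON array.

FIRST iteration:
iter 1:
  A via A→a a: +{a}
  A via A→b A: +{b}
  B via B→b a: +{b}
  C via C→a: +{a}
  C via C→c: +{c}
  S via S→a B: +{a}
  S via S→b A: +{b}
  FIRST[S]={a,b}  FIRST[A]={a,b}  FIRST[B]={b}  FIRST[C]={a,c}
iter 2:
  C via C→S S: +{b}
  FIRST[S]={a,b}  FIRST[A]={a,b}  FIRST[B]={b}  FIRST[C]={a,b,c}
iter 3: (stable)
  FIRST[S]={a,b}  FIRST[A]={a,b}  FIRST[B]={b}  FIRST[C]={a,b,c}

FIRST(C) = ["a", "b", "c"]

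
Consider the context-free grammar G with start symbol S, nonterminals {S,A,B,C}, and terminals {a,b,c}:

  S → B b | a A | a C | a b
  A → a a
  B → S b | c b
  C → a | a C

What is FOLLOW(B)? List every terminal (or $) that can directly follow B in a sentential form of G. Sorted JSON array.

FIRST sets, iterate to fixpoint:
pass 1:
  A via A→a a: +{a}
  B via B→c b: +{c}
  C via C→a: +{a}
  S via S→B b: +{c}
  S via S→a A: +{a}
  FIRST(S)={a,c}  FIRST(A)={a}  FIRST(B)={c}  FIRST(C)={a}
pass 2:
  B via B→S b: +{a}
  FIRST(S)={a,c}  FIRST(A)={a}  FIRST(B)={a,c}  FIRST(C)={a}
pass 3: (no change)
  FIRST(S)={a,c}  FIRST(A)={a}  FIRST(B)={a,c}  FIRST(C)={a}

Compute FOLLOW by fixpoint:
initialize: $ ∈ FOLLOW(S)
pass 1:
  B→S b: FOLLOW(S) ⊇ FIRST(b) = {b}; new: +{b}
  S→B b: FOLLOW(B) ⊇ FIRST(b) = {b}; new: +{b}
  S→a A: FOLLOW(A) ⊇ FOLLOW(S) ⊇ {$,b}; new: +{$,b}
  S→a C: FOLLOW(C) ⊇ FOLLOW(S) ⊇ {$,b}; new: +{$,b}
  S: {$,b}  A: {$,b}  B: {b}  C: {$,b}
pass 2: (stable)
  S: {$,b}  A: {$,b}  B: {b}  C: {$,b}

FOLLOW(B) = ["b"]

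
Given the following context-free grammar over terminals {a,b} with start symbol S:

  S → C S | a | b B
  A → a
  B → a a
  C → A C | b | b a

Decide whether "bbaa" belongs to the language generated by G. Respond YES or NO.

CNF form of G:
  S -> C S | T1 B | a
  A -> a
  B -> T0 T0
  C -> A C | T1 T0 | b
  T0 -> a
  T1 -> b

Fill CYK table bottom-up:
  cell(0,0) b: {C,T1}  orig:{C}
  cell(1,1) b: {C,T1}  orig:{C}
  cell(2,2) a: {A,S,T0}  orig:{A,S}
  cell(3,3) a: {A,S,T0}  orig:{A,S}
  cell(0,1) bb: ∅
  cell(1,2) ba: {C,S}
  cell(2,3) aa: {B}
  cell(0,2) bba: {S}
  cell(1,3) baa: {S}
  cell(0,3) bbaa: {S}

S ∈ T[0,3] ⇒ YES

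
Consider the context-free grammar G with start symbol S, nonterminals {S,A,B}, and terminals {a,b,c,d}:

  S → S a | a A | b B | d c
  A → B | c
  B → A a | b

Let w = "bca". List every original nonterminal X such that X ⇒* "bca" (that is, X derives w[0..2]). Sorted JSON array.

CNF form of G:
  S -> S T0 | T0 A | T1 B | T2 T3
  A -> A T0 | b | c
  B -> A T0 | b
  T0 -> a
  T1 -> b
  T2 -> d
  T3 -> c

Fill CYK table bottom-up, restricted to cells inside w[0..2]:
  cell(0,0) b: {A,B,T1}  orig:{A,B}
  cell(1,1) c: {A,T3}  orig:{A}
  cell(2,2) a: {T0}  orig:{}
  cell(0,1) bc: ∅
  cell(1,2) ca: {A,B}
  cell(0,2) bca: {S}

Original NTs in T[0,2] deriving "bca": ["S"]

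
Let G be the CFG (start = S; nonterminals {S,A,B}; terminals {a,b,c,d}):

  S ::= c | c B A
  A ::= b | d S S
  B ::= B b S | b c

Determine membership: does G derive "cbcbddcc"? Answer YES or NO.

CNF form of G:
  S -> T2 X5 | c
  A -> T0 X3 | b
  B -> B X4 | T1 T2
  T0 -> d
  T1 -> b
  T2 -> c
  X3 -> S S
  X4 -> T1 S
  X5 -> B A

CYK fill:
  [0..0]={S,T2}  "c"  orig:{S}
  [1..1]={A,T1}  "b"  orig:{A}
  [2..2]={S,T2}  "c"  orig:{S}
  [3..3]={A,T1}  "b"  orig:{A}
  [4..4]={T0}  "d"  orig:{}
  [5..5]={T0}  "d"  orig:{}
  [6..6]={S,T2}  "c"  orig:{S}
  [7..7]={S,T2}  "c"  orig:{S}
  [0..1]=∅  "cb"
  [1..2]={B,X4}  "bc"  orig:{B}
  [2..3]=∅  "cb"
  [3..4]=∅  "bd"
  [4..5]=∅  "dd"
  [5..6]=∅  "dc"
  [6..7]={X3}  "cc"  orig:{}
  [0..2]=∅  "cbc"
  [1..3]={X5}  "bcb"  orig:{}
  [2..4]=∅  "cbd"
  [3..5]=∅  "bdd"
  [4..6]=∅  "ddc"
  [5..7]={A}  "dcc"
  [0..3]={S}  "cbcb"
  [1..4]=∅  "bcbd"
  [2..5]=∅  "cbdd"
  [3..6]=∅  "bddc"
  [4..7]=∅  "ddcc"
  [0..4]=∅  "cbcbd"
  [1..5]=∅  "bcbdd"
  [2..6]=∅  "cbddc"
  [3..7]=∅  "bddcc"
  [0..5]=∅  "cbcbdd"
  [1..6]=∅  "bcbddc"
  [2..7]=∅  "cbddcc"
  [0..6]=∅  "cbcbddc"
  [1..7]=∅  "bcbddcc"
  [0..7]=∅  "cbcbddcc"

S ∉ T[0,7] ⇒ NO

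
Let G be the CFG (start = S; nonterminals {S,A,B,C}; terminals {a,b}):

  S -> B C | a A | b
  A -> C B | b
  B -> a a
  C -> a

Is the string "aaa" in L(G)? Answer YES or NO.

Convert to CNF:
  S -> B C | T0 A | b
  A -> C B | b
  B -> T0 T0
  C -> a
  T0 -> a

CYK table (by increasing span):
  cell(0,0) a: {C,T0}  orig:{C}
  cell(1,1) a: {C,T0}  orig:{C}
  cell(2,2) a: {C,T0}  orig:{C}
  cell(0,1) aa: {B}
  cell(1,2) aa: {B}
  cell(0,2) aaa: {A,S}

S ∈ T[0,2] ⇒ YES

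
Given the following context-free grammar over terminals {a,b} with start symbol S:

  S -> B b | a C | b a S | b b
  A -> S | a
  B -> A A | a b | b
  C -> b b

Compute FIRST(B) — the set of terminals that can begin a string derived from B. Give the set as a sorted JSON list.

FIRST sets, iterate to fixpoint:
iter 1:
  A via A→a: +{a}
  B via B→A A: +{a}
  B via B→b: +{b}
  C via C→b b: +{b}
  S via S→B b: +{a,b}
  S: {a,b}  A: {a}  B: {a,b}  C: {b}
iter 2:
  A via A→S: +{b}
  S: {a,b}  A: {a,b}  B: {a,b}  C: {b}
iter 3: — fixpoint
  S: {a,b}  A: {a,b}  B: {a,b}  C: {b}

FIRST(B) = ["a", "b"]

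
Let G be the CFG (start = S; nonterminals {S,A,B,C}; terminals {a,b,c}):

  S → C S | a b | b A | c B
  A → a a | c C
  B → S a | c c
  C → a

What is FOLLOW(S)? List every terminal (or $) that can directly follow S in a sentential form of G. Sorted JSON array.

FIRST sets, iterate to fixpoint:
iter 1:
  A via A→a a: +{a}
  A via A→c C: +{c}
  B via B→c c: +{c}
  C via C→a: +{a}
  S via S→C S: +{a}
  S via S→b A: +{b}
  S via S→c B: +{c}
  FIRST[S]={a,b,c}  FIRST[A]={a,c}  FIRST[B]={c}  FIRST[C]={a}
iter 2:
  B via B→S a: +{a,b}
  FIRST[S]={a,b,c}  FIRST[A]={a,c}  FIRST[B]={a,b,c}  FIRST[C]={a}
iter 3: (stable)
  FIRST[S]={a,b,c}  FIRST[A]={a,c}  FIRST[B]={a,b,c}  FIRST[C]={a}

FOLLOW sets:
FOLLOW(S) := {$}
round 1:
  B→S a: FOLLOW(S) ⊇ FIRST(a) = {a}; new: +{a}
  S→C S: FOLLOW(C) ⊇ FIRST(S) = {a,b,c}; new: +{a,b,c}
  S→b A: FOLLOW(A) ⊇ FOLLOW(S) ⊇ {$,a}; new: +{$,a}
  S→c B: FOLLOW(B) ⊇ FOLLOW(S) ⊇ {$,a}; new: +{$,a}
  FOLLOW[S]={$,a}  FOLLOW[A]={$,a}  FOLLOW[B]={$,a}  FOLLOW[C]={a,b,c}
round 2:
  A→c C: FOLLOW(C) ⊇ FOLLOW(A) ⊇ {$,a}; new: +{$}
  FOLLOW[S]={$,a}  FOLLOW[A]={$,a}  FOLLOW[B]={$,a}  FOLLOW[C]={$,a,b,c}
round 3: — fixpoint
  FOLLOW[S]={$,a}  FOLLOW[A]={$,a}  FOLLOW[B]={$,a}  FOLLOW[C]={$,a,b,c}

FOLLOW(S) = ["$", "a"]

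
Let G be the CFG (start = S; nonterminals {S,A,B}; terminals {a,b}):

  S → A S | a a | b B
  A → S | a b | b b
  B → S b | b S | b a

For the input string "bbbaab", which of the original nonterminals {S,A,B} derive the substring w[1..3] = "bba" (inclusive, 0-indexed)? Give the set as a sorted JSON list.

Convert to CNF:
  S -> A S | T0 T0 | T1 B
  A -> A S | T0 T0 | T0 T1 | T1 B | T1 T1
  B -> S T1 | T1 S | T1 T0
  T0 -> a
  T1 -> b

CYK table (by increasing span), restricted to cells inside w[1..3]:
  cell(1,1) b: {T1}  orig:{}
  cell(2,2) b: {T1}  orig:{}
  cell(3,3) a: {T0}  orig:{}
  cell(1,2) bb: {A}
  cell(2,3) ba: {B}
  cell(1,3) bba: {A,S}

Original NTs in T[1,3] deriving "bba": ["A", "S"]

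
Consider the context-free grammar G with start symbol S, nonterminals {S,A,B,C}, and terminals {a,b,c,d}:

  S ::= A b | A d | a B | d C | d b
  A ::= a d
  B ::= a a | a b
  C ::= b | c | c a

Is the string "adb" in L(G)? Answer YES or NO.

CNF form of G:
  S -> A T1 | A T2 | T0 B | T1 C | T1 T2
  A -> T0 T1
  B -> T0 T0 | T0 T2
  C -> T3 T0 | b | c
  T0 -> a
  T1 -> d
  T2 -> b
  T3 -> c

CYK table (by increasing span):
  T[0,0] 'a' = {T0}  orig:{}
  T[1,1] 'd' = {T1}  orig:{}
  T[2,2] 'b' = {C,T2}  orig:{C}
  T[0,1] 'ad' = {A}
  T[1,2] 'db' = {S}
  T[0,2] 'adb' = {S}

S ∈ T[0,2] ⇒ YES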